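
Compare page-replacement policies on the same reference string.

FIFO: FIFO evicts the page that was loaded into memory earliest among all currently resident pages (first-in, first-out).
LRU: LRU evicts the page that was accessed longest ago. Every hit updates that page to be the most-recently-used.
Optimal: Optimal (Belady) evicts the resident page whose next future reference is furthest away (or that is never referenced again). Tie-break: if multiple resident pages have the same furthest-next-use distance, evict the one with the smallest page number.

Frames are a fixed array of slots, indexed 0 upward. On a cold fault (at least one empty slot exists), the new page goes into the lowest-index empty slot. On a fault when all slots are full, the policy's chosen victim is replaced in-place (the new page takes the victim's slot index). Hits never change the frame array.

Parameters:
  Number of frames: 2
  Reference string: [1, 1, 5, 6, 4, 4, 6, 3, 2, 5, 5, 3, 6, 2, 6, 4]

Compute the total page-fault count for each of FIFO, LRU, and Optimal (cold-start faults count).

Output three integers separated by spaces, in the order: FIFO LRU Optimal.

Answer: 11 11 10

Derivation:
--- FIFO ---
  step 0: ref 1 -> FAULT, frames=[1,-] (faults so far: 1)
  step 1: ref 1 -> HIT, frames=[1,-] (faults so far: 1)
  step 2: ref 5 -> FAULT, frames=[1,5] (faults so far: 2)
  step 3: ref 6 -> FAULT, evict 1, frames=[6,5] (faults so far: 3)
  step 4: ref 4 -> FAULT, evict 5, frames=[6,4] (faults so far: 4)
  step 5: ref 4 -> HIT, frames=[6,4] (faults so far: 4)
  step 6: ref 6 -> HIT, frames=[6,4] (faults so far: 4)
  step 7: ref 3 -> FAULT, evict 6, frames=[3,4] (faults so far: 5)
  step 8: ref 2 -> FAULT, evict 4, frames=[3,2] (faults so far: 6)
  step 9: ref 5 -> FAULT, evict 3, frames=[5,2] (faults so far: 7)
  step 10: ref 5 -> HIT, frames=[5,2] (faults so far: 7)
  step 11: ref 3 -> FAULT, evict 2, frames=[5,3] (faults so far: 8)
  step 12: ref 6 -> FAULT, evict 5, frames=[6,3] (faults so far: 9)
  step 13: ref 2 -> FAULT, evict 3, frames=[6,2] (faults so far: 10)
  step 14: ref 6 -> HIT, frames=[6,2] (faults so far: 10)
  step 15: ref 4 -> FAULT, evict 6, frames=[4,2] (faults so far: 11)
  FIFO total faults: 11
--- LRU ---
  step 0: ref 1 -> FAULT, frames=[1,-] (faults so far: 1)
  step 1: ref 1 -> HIT, frames=[1,-] (faults so far: 1)
  step 2: ref 5 -> FAULT, frames=[1,5] (faults so far: 2)
  step 3: ref 6 -> FAULT, evict 1, frames=[6,5] (faults so far: 3)
  step 4: ref 4 -> FAULT, evict 5, frames=[6,4] (faults so far: 4)
  step 5: ref 4 -> HIT, frames=[6,4] (faults so far: 4)
  step 6: ref 6 -> HIT, frames=[6,4] (faults so far: 4)
  step 7: ref 3 -> FAULT, evict 4, frames=[6,3] (faults so far: 5)
  step 8: ref 2 -> FAULT, evict 6, frames=[2,3] (faults so far: 6)
  step 9: ref 5 -> FAULT, evict 3, frames=[2,5] (faults so far: 7)
  step 10: ref 5 -> HIT, frames=[2,5] (faults so far: 7)
  step 11: ref 3 -> FAULT, evict 2, frames=[3,5] (faults so far: 8)
  step 12: ref 6 -> FAULT, evict 5, frames=[3,6] (faults so far: 9)
  step 13: ref 2 -> FAULT, evict 3, frames=[2,6] (faults so far: 10)
  step 14: ref 6 -> HIT, frames=[2,6] (faults so far: 10)
  step 15: ref 4 -> FAULT, evict 2, frames=[4,6] (faults so far: 11)
  LRU total faults: 11
--- Optimal ---
  step 0: ref 1 -> FAULT, frames=[1,-] (faults so far: 1)
  step 1: ref 1 -> HIT, frames=[1,-] (faults so far: 1)
  step 2: ref 5 -> FAULT, frames=[1,5] (faults so far: 2)
  step 3: ref 6 -> FAULT, evict 1, frames=[6,5] (faults so far: 3)
  step 4: ref 4 -> FAULT, evict 5, frames=[6,4] (faults so far: 4)
  step 5: ref 4 -> HIT, frames=[6,4] (faults so far: 4)
  step 6: ref 6 -> HIT, frames=[6,4] (faults so far: 4)
  step 7: ref 3 -> FAULT, evict 4, frames=[6,3] (faults so far: 5)
  step 8: ref 2 -> FAULT, evict 6, frames=[2,3] (faults so far: 6)
  step 9: ref 5 -> FAULT, evict 2, frames=[5,3] (faults so far: 7)
  step 10: ref 5 -> HIT, frames=[5,3] (faults so far: 7)
  step 11: ref 3 -> HIT, frames=[5,3] (faults so far: 7)
  step 12: ref 6 -> FAULT, evict 3, frames=[5,6] (faults so far: 8)
  step 13: ref 2 -> FAULT, evict 5, frames=[2,6] (faults so far: 9)
  step 14: ref 6 -> HIT, frames=[2,6] (faults so far: 9)
  step 15: ref 4 -> FAULT, evict 2, frames=[4,6] (faults so far: 10)
  Optimal total faults: 10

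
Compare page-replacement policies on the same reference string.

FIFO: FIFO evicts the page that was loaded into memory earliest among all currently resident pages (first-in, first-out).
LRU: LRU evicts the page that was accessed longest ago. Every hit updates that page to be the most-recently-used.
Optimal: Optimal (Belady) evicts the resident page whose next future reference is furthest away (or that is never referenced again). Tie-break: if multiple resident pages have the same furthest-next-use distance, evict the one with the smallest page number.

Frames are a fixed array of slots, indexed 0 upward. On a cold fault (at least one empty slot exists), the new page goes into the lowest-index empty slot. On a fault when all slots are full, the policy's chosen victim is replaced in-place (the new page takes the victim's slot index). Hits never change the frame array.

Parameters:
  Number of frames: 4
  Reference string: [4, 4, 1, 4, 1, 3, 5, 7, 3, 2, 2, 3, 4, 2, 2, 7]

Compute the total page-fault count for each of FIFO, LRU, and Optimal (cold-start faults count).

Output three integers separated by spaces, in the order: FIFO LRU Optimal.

--- FIFO ---
  step 0: ref 4 -> FAULT, frames=[4,-,-,-] (faults so far: 1)
  step 1: ref 4 -> HIT, frames=[4,-,-,-] (faults so far: 1)
  step 2: ref 1 -> FAULT, frames=[4,1,-,-] (faults so far: 2)
  step 3: ref 4 -> HIT, frames=[4,1,-,-] (faults so far: 2)
  step 4: ref 1 -> HIT, frames=[4,1,-,-] (faults so far: 2)
  step 5: ref 3 -> FAULT, frames=[4,1,3,-] (faults so far: 3)
  step 6: ref 5 -> FAULT, frames=[4,1,3,5] (faults so far: 4)
  step 7: ref 7 -> FAULT, evict 4, frames=[7,1,3,5] (faults so far: 5)
  step 8: ref 3 -> HIT, frames=[7,1,3,5] (faults so far: 5)
  step 9: ref 2 -> FAULT, evict 1, frames=[7,2,3,5] (faults so far: 6)
  step 10: ref 2 -> HIT, frames=[7,2,3,5] (faults so far: 6)
  step 11: ref 3 -> HIT, frames=[7,2,3,5] (faults so far: 6)
  step 12: ref 4 -> FAULT, evict 3, frames=[7,2,4,5] (faults so far: 7)
  step 13: ref 2 -> HIT, frames=[7,2,4,5] (faults so far: 7)
  step 14: ref 2 -> HIT, frames=[7,2,4,5] (faults so far: 7)
  step 15: ref 7 -> HIT, frames=[7,2,4,5] (faults so far: 7)
  FIFO total faults: 7
--- LRU ---
  step 0: ref 4 -> FAULT, frames=[4,-,-,-] (faults so far: 1)
  step 1: ref 4 -> HIT, frames=[4,-,-,-] (faults so far: 1)
  step 2: ref 1 -> FAULT, frames=[4,1,-,-] (faults so far: 2)
  step 3: ref 4 -> HIT, frames=[4,1,-,-] (faults so far: 2)
  step 4: ref 1 -> HIT, frames=[4,1,-,-] (faults so far: 2)
  step 5: ref 3 -> FAULT, frames=[4,1,3,-] (faults so far: 3)
  step 6: ref 5 -> FAULT, frames=[4,1,3,5] (faults so far: 4)
  step 7: ref 7 -> FAULT, evict 4, frames=[7,1,3,5] (faults so far: 5)
  step 8: ref 3 -> HIT, frames=[7,1,3,5] (faults so far: 5)
  step 9: ref 2 -> FAULT, evict 1, frames=[7,2,3,5] (faults so far: 6)
  step 10: ref 2 -> HIT, frames=[7,2,3,5] (faults so far: 6)
  step 11: ref 3 -> HIT, frames=[7,2,3,5] (faults so far: 6)
  step 12: ref 4 -> FAULT, evict 5, frames=[7,2,3,4] (faults so far: 7)
  step 13: ref 2 -> HIT, frames=[7,2,3,4] (faults so far: 7)
  step 14: ref 2 -> HIT, frames=[7,2,3,4] (faults so far: 7)
  step 15: ref 7 -> HIT, frames=[7,2,3,4] (faults so far: 7)
  LRU total faults: 7
--- Optimal ---
  step 0: ref 4 -> FAULT, frames=[4,-,-,-] (faults so far: 1)
  step 1: ref 4 -> HIT, frames=[4,-,-,-] (faults so far: 1)
  step 2: ref 1 -> FAULT, frames=[4,1,-,-] (faults so far: 2)
  step 3: ref 4 -> HIT, frames=[4,1,-,-] (faults so far: 2)
  step 4: ref 1 -> HIT, frames=[4,1,-,-] (faults so far: 2)
  step 5: ref 3 -> FAULT, frames=[4,1,3,-] (faults so far: 3)
  step 6: ref 5 -> FAULT, frames=[4,1,3,5] (faults so far: 4)
  step 7: ref 7 -> FAULT, evict 1, frames=[4,7,3,5] (faults so far: 5)
  step 8: ref 3 -> HIT, frames=[4,7,3,5] (faults so far: 5)
  step 9: ref 2 -> FAULT, evict 5, frames=[4,7,3,2] (faults so far: 6)
  step 10: ref 2 -> HIT, frames=[4,7,3,2] (faults so far: 6)
  step 11: ref 3 -> HIT, frames=[4,7,3,2] (faults so far: 6)
  step 12: ref 4 -> HIT, frames=[4,7,3,2] (faults so far: 6)
  step 13: ref 2 -> HIT, frames=[4,7,3,2] (faults so far: 6)
  step 14: ref 2 -> HIT, frames=[4,7,3,2] (faults so far: 6)
  step 15: ref 7 -> HIT, frames=[4,7,3,2] (faults so far: 6)
  Optimal total faults: 6

Answer: 7 7 6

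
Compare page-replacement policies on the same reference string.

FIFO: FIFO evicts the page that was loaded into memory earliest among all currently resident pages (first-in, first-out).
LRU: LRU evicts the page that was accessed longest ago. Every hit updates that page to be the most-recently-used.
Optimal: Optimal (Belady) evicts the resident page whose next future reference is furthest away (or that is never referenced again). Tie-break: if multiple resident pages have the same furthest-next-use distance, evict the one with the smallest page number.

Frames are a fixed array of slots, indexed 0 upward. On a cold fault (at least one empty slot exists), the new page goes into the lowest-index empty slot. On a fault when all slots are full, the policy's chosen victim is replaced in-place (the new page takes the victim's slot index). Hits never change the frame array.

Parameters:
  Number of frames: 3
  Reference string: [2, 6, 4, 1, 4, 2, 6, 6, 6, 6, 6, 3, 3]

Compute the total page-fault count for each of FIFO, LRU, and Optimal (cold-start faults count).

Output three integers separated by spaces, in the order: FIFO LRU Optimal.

--- FIFO ---
  step 0: ref 2 -> FAULT, frames=[2,-,-] (faults so far: 1)
  step 1: ref 6 -> FAULT, frames=[2,6,-] (faults so far: 2)
  step 2: ref 4 -> FAULT, frames=[2,6,4] (faults so far: 3)
  step 3: ref 1 -> FAULT, evict 2, frames=[1,6,4] (faults so far: 4)
  step 4: ref 4 -> HIT, frames=[1,6,4] (faults so far: 4)
  step 5: ref 2 -> FAULT, evict 6, frames=[1,2,4] (faults so far: 5)
  step 6: ref 6 -> FAULT, evict 4, frames=[1,2,6] (faults so far: 6)
  step 7: ref 6 -> HIT, frames=[1,2,6] (faults so far: 6)
  step 8: ref 6 -> HIT, frames=[1,2,6] (faults so far: 6)
  step 9: ref 6 -> HIT, frames=[1,2,6] (faults so far: 6)
  step 10: ref 6 -> HIT, frames=[1,2,6] (faults so far: 6)
  step 11: ref 3 -> FAULT, evict 1, frames=[3,2,6] (faults so far: 7)
  step 12: ref 3 -> HIT, frames=[3,2,6] (faults so far: 7)
  FIFO total faults: 7
--- LRU ---
  step 0: ref 2 -> FAULT, frames=[2,-,-] (faults so far: 1)
  step 1: ref 6 -> FAULT, frames=[2,6,-] (faults so far: 2)
  step 2: ref 4 -> FAULT, frames=[2,6,4] (faults so far: 3)
  step 3: ref 1 -> FAULT, evict 2, frames=[1,6,4] (faults so far: 4)
  step 4: ref 4 -> HIT, frames=[1,6,4] (faults so far: 4)
  step 5: ref 2 -> FAULT, evict 6, frames=[1,2,4] (faults so far: 5)
  step 6: ref 6 -> FAULT, evict 1, frames=[6,2,4] (faults so far: 6)
  step 7: ref 6 -> HIT, frames=[6,2,4] (faults so far: 6)
  step 8: ref 6 -> HIT, frames=[6,2,4] (faults so far: 6)
  step 9: ref 6 -> HIT, frames=[6,2,4] (faults so far: 6)
  step 10: ref 6 -> HIT, frames=[6,2,4] (faults so far: 6)
  step 11: ref 3 -> FAULT, evict 4, frames=[6,2,3] (faults so far: 7)
  step 12: ref 3 -> HIT, frames=[6,2,3] (faults so far: 7)
  LRU total faults: 7
--- Optimal ---
  step 0: ref 2 -> FAULT, frames=[2,-,-] (faults so far: 1)
  step 1: ref 6 -> FAULT, frames=[2,6,-] (faults so far: 2)
  step 2: ref 4 -> FAULT, frames=[2,6,4] (faults so far: 3)
  step 3: ref 1 -> FAULT, evict 6, frames=[2,1,4] (faults so far: 4)
  step 4: ref 4 -> HIT, frames=[2,1,4] (faults so far: 4)
  step 5: ref 2 -> HIT, frames=[2,1,4] (faults so far: 4)
  step 6: ref 6 -> FAULT, evict 1, frames=[2,6,4] (faults so far: 5)
  step 7: ref 6 -> HIT, frames=[2,6,4] (faults so far: 5)
  step 8: ref 6 -> HIT, frames=[2,6,4] (faults so far: 5)
  step 9: ref 6 -> HIT, frames=[2,6,4] (faults so far: 5)
  step 10: ref 6 -> HIT, frames=[2,6,4] (faults so far: 5)
  step 11: ref 3 -> FAULT, evict 2, frames=[3,6,4] (faults so far: 6)
  step 12: ref 3 -> HIT, frames=[3,6,4] (faults so far: 6)
  Optimal total faults: 6

Answer: 7 7 6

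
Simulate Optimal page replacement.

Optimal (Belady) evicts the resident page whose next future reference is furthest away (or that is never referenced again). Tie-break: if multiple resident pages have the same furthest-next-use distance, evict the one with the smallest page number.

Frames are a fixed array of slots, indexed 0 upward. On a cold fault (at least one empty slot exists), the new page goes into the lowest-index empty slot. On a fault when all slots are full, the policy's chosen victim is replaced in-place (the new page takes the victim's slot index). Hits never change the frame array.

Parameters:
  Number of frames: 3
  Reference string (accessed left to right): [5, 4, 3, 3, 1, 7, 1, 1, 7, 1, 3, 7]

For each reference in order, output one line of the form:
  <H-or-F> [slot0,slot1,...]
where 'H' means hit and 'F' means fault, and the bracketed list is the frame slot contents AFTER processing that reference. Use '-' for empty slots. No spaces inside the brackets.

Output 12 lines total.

F [5,-,-]
F [5,4,-]
F [5,4,3]
H [5,4,3]
F [5,1,3]
F [7,1,3]
H [7,1,3]
H [7,1,3]
H [7,1,3]
H [7,1,3]
H [7,1,3]
H [7,1,3]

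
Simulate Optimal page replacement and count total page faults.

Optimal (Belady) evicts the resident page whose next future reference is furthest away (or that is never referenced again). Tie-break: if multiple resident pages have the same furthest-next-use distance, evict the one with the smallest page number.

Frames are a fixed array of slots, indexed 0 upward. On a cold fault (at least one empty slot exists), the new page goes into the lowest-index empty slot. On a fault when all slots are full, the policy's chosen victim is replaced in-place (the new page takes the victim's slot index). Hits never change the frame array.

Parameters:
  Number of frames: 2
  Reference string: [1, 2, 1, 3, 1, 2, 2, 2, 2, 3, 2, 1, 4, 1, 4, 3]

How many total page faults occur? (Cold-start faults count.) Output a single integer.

Answer: 7

Derivation:
Step 0: ref 1 → FAULT, frames=[1,-]
Step 1: ref 2 → FAULT, frames=[1,2]
Step 2: ref 1 → HIT, frames=[1,2]
Step 3: ref 3 → FAULT (evict 2), frames=[1,3]
Step 4: ref 1 → HIT, frames=[1,3]
Step 5: ref 2 → FAULT (evict 1), frames=[2,3]
Step 6: ref 2 → HIT, frames=[2,3]
Step 7: ref 2 → HIT, frames=[2,3]
Step 8: ref 2 → HIT, frames=[2,3]
Step 9: ref 3 → HIT, frames=[2,3]
Step 10: ref 2 → HIT, frames=[2,3]
Step 11: ref 1 → FAULT (evict 2), frames=[1,3]
Step 12: ref 4 → FAULT (evict 3), frames=[1,4]
Step 13: ref 1 → HIT, frames=[1,4]
Step 14: ref 4 → HIT, frames=[1,4]
Step 15: ref 3 → FAULT (evict 1), frames=[3,4]
Total faults: 7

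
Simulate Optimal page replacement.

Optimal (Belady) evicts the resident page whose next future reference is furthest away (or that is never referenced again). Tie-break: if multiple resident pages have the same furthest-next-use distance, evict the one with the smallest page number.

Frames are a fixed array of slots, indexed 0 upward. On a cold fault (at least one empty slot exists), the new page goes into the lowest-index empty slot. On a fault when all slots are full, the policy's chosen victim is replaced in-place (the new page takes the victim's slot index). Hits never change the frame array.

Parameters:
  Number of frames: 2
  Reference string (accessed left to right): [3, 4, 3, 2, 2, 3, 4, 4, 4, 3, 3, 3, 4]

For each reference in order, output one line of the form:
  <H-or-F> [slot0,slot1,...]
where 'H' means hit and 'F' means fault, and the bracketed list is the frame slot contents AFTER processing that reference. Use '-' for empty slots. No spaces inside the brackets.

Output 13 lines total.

F [3,-]
F [3,4]
H [3,4]
F [3,2]
H [3,2]
H [3,2]
F [3,4]
H [3,4]
H [3,4]
H [3,4]
H [3,4]
H [3,4]
H [3,4]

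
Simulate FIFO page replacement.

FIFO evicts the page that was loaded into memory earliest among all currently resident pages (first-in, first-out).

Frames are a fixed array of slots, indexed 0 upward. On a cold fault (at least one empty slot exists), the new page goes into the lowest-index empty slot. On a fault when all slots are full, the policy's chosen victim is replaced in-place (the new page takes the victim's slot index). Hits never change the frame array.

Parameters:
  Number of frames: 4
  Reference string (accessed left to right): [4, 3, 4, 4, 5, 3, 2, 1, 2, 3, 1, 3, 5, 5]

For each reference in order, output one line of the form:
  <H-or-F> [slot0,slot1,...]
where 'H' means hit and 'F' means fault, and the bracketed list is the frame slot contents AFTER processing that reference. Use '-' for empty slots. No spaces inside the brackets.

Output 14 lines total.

F [4,-,-,-]
F [4,3,-,-]
H [4,3,-,-]
H [4,3,-,-]
F [4,3,5,-]
H [4,3,5,-]
F [4,3,5,2]
F [1,3,5,2]
H [1,3,5,2]
H [1,3,5,2]
H [1,3,5,2]
H [1,3,5,2]
H [1,3,5,2]
H [1,3,5,2]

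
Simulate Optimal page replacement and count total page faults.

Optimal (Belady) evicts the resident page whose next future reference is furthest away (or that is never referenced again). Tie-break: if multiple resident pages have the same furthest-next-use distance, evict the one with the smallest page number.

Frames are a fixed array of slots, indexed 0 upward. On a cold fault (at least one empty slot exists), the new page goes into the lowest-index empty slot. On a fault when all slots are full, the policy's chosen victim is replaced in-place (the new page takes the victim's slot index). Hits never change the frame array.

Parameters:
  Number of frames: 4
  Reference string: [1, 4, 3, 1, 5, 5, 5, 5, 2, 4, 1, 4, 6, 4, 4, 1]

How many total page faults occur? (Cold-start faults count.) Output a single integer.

Answer: 6

Derivation:
Step 0: ref 1 → FAULT, frames=[1,-,-,-]
Step 1: ref 4 → FAULT, frames=[1,4,-,-]
Step 2: ref 3 → FAULT, frames=[1,4,3,-]
Step 3: ref 1 → HIT, frames=[1,4,3,-]
Step 4: ref 5 → FAULT, frames=[1,4,3,5]
Step 5: ref 5 → HIT, frames=[1,4,3,5]
Step 6: ref 5 → HIT, frames=[1,4,3,5]
Step 7: ref 5 → HIT, frames=[1,4,3,5]
Step 8: ref 2 → FAULT (evict 3), frames=[1,4,2,5]
Step 9: ref 4 → HIT, frames=[1,4,2,5]
Step 10: ref 1 → HIT, frames=[1,4,2,5]
Step 11: ref 4 → HIT, frames=[1,4,2,5]
Step 12: ref 6 → FAULT (evict 2), frames=[1,4,6,5]
Step 13: ref 4 → HIT, frames=[1,4,6,5]
Step 14: ref 4 → HIT, frames=[1,4,6,5]
Step 15: ref 1 → HIT, frames=[1,4,6,5]
Total faults: 6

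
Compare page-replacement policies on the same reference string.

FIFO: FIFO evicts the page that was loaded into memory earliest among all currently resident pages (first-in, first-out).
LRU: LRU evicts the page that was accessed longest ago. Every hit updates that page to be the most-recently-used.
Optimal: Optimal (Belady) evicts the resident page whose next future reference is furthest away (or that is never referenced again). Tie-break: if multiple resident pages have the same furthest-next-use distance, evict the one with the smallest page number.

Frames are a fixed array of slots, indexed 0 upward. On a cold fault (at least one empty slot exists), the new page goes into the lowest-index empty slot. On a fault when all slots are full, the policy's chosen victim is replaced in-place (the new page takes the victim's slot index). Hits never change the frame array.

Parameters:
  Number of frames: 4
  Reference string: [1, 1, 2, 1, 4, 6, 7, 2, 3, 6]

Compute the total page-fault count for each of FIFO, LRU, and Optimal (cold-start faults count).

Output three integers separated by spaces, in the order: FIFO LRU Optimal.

Answer: 6 7 6

Derivation:
--- FIFO ---
  step 0: ref 1 -> FAULT, frames=[1,-,-,-] (faults so far: 1)
  step 1: ref 1 -> HIT, frames=[1,-,-,-] (faults so far: 1)
  step 2: ref 2 -> FAULT, frames=[1,2,-,-] (faults so far: 2)
  step 3: ref 1 -> HIT, frames=[1,2,-,-] (faults so far: 2)
  step 4: ref 4 -> FAULT, frames=[1,2,4,-] (faults so far: 3)
  step 5: ref 6 -> FAULT, frames=[1,2,4,6] (faults so far: 4)
  step 6: ref 7 -> FAULT, evict 1, frames=[7,2,4,6] (faults so far: 5)
  step 7: ref 2 -> HIT, frames=[7,2,4,6] (faults so far: 5)
  step 8: ref 3 -> FAULT, evict 2, frames=[7,3,4,6] (faults so far: 6)
  step 9: ref 6 -> HIT, frames=[7,3,4,6] (faults so far: 6)
  FIFO total faults: 6
--- LRU ---
  step 0: ref 1 -> FAULT, frames=[1,-,-,-] (faults so far: 1)
  step 1: ref 1 -> HIT, frames=[1,-,-,-] (faults so far: 1)
  step 2: ref 2 -> FAULT, frames=[1,2,-,-] (faults so far: 2)
  step 3: ref 1 -> HIT, frames=[1,2,-,-] (faults so far: 2)
  step 4: ref 4 -> FAULT, frames=[1,2,4,-] (faults so far: 3)
  step 5: ref 6 -> FAULT, frames=[1,2,4,6] (faults so far: 4)
  step 6: ref 7 -> FAULT, evict 2, frames=[1,7,4,6] (faults so far: 5)
  step 7: ref 2 -> FAULT, evict 1, frames=[2,7,4,6] (faults so far: 6)
  step 8: ref 3 -> FAULT, evict 4, frames=[2,7,3,6] (faults so far: 7)
  step 9: ref 6 -> HIT, frames=[2,7,3,6] (faults so far: 7)
  LRU total faults: 7
--- Optimal ---
  step 0: ref 1 -> FAULT, frames=[1,-,-,-] (faults so far: 1)
  step 1: ref 1 -> HIT, frames=[1,-,-,-] (faults so far: 1)
  step 2: ref 2 -> FAULT, frames=[1,2,-,-] (faults so far: 2)
  step 3: ref 1 -> HIT, frames=[1,2,-,-] (faults so far: 2)
  step 4: ref 4 -> FAULT, frames=[1,2,4,-] (faults so far: 3)
  step 5: ref 6 -> FAULT, frames=[1,2,4,6] (faults so far: 4)
  step 6: ref 7 -> FAULT, evict 1, frames=[7,2,4,6] (faults so far: 5)
  step 7: ref 2 -> HIT, frames=[7,2,4,6] (faults so far: 5)
  step 8: ref 3 -> FAULT, evict 2, frames=[7,3,4,6] (faults so far: 6)
  step 9: ref 6 -> HIT, frames=[7,3,4,6] (faults so far: 6)
  Optimal total faults: 6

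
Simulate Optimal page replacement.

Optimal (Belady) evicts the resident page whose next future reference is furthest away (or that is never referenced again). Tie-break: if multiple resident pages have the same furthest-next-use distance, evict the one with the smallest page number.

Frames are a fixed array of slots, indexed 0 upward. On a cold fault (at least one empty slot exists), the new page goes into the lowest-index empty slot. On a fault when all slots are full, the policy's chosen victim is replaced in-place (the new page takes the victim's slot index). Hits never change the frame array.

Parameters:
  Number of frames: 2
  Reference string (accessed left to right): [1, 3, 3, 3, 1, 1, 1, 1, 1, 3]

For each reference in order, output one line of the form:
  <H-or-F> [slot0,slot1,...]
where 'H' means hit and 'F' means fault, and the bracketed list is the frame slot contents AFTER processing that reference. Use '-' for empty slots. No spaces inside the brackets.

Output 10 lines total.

F [1,-]
F [1,3]
H [1,3]
H [1,3]
H [1,3]
H [1,3]
H [1,3]
H [1,3]
H [1,3]
H [1,3]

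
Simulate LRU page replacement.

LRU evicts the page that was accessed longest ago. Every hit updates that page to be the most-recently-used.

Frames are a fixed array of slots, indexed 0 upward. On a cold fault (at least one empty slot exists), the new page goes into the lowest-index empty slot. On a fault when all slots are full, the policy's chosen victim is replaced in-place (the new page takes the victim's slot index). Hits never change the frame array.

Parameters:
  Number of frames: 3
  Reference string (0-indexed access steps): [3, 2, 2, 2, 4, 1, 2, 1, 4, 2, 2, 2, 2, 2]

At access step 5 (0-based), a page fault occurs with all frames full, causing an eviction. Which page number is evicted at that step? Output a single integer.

Step 0: ref 3 -> FAULT, frames=[3,-,-]
Step 1: ref 2 -> FAULT, frames=[3,2,-]
Step 2: ref 2 -> HIT, frames=[3,2,-]
Step 3: ref 2 -> HIT, frames=[3,2,-]
Step 4: ref 4 -> FAULT, frames=[3,2,4]
Step 5: ref 1 -> FAULT, evict 3, frames=[1,2,4]
At step 5: evicted page 3

Answer: 3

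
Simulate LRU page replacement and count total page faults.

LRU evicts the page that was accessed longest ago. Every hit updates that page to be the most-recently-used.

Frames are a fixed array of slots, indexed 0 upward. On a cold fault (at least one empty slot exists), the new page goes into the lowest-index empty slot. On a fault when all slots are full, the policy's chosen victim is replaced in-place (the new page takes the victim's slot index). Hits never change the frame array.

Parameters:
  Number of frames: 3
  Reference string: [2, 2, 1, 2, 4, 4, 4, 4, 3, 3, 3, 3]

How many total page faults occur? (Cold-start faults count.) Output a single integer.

Step 0: ref 2 → FAULT, frames=[2,-,-]
Step 1: ref 2 → HIT, frames=[2,-,-]
Step 2: ref 1 → FAULT, frames=[2,1,-]
Step 3: ref 2 → HIT, frames=[2,1,-]
Step 4: ref 4 → FAULT, frames=[2,1,4]
Step 5: ref 4 → HIT, frames=[2,1,4]
Step 6: ref 4 → HIT, frames=[2,1,4]
Step 7: ref 4 → HIT, frames=[2,1,4]
Step 8: ref 3 → FAULT (evict 1), frames=[2,3,4]
Step 9: ref 3 → HIT, frames=[2,3,4]
Step 10: ref 3 → HIT, frames=[2,3,4]
Step 11: ref 3 → HIT, frames=[2,3,4]
Total faults: 4

Answer: 4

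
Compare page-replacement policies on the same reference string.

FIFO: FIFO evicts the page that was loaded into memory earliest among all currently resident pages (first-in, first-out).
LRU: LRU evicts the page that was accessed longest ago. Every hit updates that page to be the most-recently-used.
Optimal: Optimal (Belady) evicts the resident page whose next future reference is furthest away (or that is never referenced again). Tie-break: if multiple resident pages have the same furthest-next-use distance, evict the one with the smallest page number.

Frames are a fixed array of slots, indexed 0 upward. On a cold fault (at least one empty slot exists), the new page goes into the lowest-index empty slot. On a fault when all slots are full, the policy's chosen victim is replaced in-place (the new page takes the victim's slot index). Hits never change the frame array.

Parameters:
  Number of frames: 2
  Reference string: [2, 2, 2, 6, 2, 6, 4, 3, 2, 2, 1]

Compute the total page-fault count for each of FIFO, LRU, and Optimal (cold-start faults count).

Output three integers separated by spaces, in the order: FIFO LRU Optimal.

Answer: 6 6 5

Derivation:
--- FIFO ---
  step 0: ref 2 -> FAULT, frames=[2,-] (faults so far: 1)
  step 1: ref 2 -> HIT, frames=[2,-] (faults so far: 1)
  step 2: ref 2 -> HIT, frames=[2,-] (faults so far: 1)
  step 3: ref 6 -> FAULT, frames=[2,6] (faults so far: 2)
  step 4: ref 2 -> HIT, frames=[2,6] (faults so far: 2)
  step 5: ref 6 -> HIT, frames=[2,6] (faults so far: 2)
  step 6: ref 4 -> FAULT, evict 2, frames=[4,6] (faults so far: 3)
  step 7: ref 3 -> FAULT, evict 6, frames=[4,3] (faults so far: 4)
  step 8: ref 2 -> FAULT, evict 4, frames=[2,3] (faults so far: 5)
  step 9: ref 2 -> HIT, frames=[2,3] (faults so far: 5)
  step 10: ref 1 -> FAULT, evict 3, frames=[2,1] (faults so far: 6)
  FIFO total faults: 6
--- LRU ---
  step 0: ref 2 -> FAULT, frames=[2,-] (faults so far: 1)
  step 1: ref 2 -> HIT, frames=[2,-] (faults so far: 1)
  step 2: ref 2 -> HIT, frames=[2,-] (faults so far: 1)
  step 3: ref 6 -> FAULT, frames=[2,6] (faults so far: 2)
  step 4: ref 2 -> HIT, frames=[2,6] (faults so far: 2)
  step 5: ref 6 -> HIT, frames=[2,6] (faults so far: 2)
  step 6: ref 4 -> FAULT, evict 2, frames=[4,6] (faults so far: 3)
  step 7: ref 3 -> FAULT, evict 6, frames=[4,3] (faults so far: 4)
  step 8: ref 2 -> FAULT, evict 4, frames=[2,3] (faults so far: 5)
  step 9: ref 2 -> HIT, frames=[2,3] (faults so far: 5)
  step 10: ref 1 -> FAULT, evict 3, frames=[2,1] (faults so far: 6)
  LRU total faults: 6
--- Optimal ---
  step 0: ref 2 -> FAULT, frames=[2,-] (faults so far: 1)
  step 1: ref 2 -> HIT, frames=[2,-] (faults so far: 1)
  step 2: ref 2 -> HIT, frames=[2,-] (faults so far: 1)
  step 3: ref 6 -> FAULT, frames=[2,6] (faults so far: 2)
  step 4: ref 2 -> HIT, frames=[2,6] (faults so far: 2)
  step 5: ref 6 -> HIT, frames=[2,6] (faults so far: 2)
  step 6: ref 4 -> FAULT, evict 6, frames=[2,4] (faults so far: 3)
  step 7: ref 3 -> FAULT, evict 4, frames=[2,3] (faults so far: 4)
  step 8: ref 2 -> HIT, frames=[2,3] (faults so far: 4)
  step 9: ref 2 -> HIT, frames=[2,3] (faults so far: 4)
  step 10: ref 1 -> FAULT, evict 2, frames=[1,3] (faults so far: 5)
  Optimal total faults: 5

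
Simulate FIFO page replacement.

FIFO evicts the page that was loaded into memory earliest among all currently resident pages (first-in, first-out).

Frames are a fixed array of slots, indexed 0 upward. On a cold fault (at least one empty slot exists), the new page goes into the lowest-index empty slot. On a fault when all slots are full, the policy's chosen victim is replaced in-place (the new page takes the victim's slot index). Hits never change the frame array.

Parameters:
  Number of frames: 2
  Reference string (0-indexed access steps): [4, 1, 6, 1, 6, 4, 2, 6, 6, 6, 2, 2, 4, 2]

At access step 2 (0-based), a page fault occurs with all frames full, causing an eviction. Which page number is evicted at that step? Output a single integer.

Step 0: ref 4 -> FAULT, frames=[4,-]
Step 1: ref 1 -> FAULT, frames=[4,1]
Step 2: ref 6 -> FAULT, evict 4, frames=[6,1]
At step 2: evicted page 4

Answer: 4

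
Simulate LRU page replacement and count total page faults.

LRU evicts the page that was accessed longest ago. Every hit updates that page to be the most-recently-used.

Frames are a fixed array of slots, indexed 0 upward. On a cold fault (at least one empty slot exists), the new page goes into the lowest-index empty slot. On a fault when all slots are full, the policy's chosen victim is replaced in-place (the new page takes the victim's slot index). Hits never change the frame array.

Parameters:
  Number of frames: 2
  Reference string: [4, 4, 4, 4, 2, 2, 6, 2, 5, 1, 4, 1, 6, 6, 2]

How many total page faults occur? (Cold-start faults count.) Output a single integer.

Answer: 8

Derivation:
Step 0: ref 4 → FAULT, frames=[4,-]
Step 1: ref 4 → HIT, frames=[4,-]
Step 2: ref 4 → HIT, frames=[4,-]
Step 3: ref 4 → HIT, frames=[4,-]
Step 4: ref 2 → FAULT, frames=[4,2]
Step 5: ref 2 → HIT, frames=[4,2]
Step 6: ref 6 → FAULT (evict 4), frames=[6,2]
Step 7: ref 2 → HIT, frames=[6,2]
Step 8: ref 5 → FAULT (evict 6), frames=[5,2]
Step 9: ref 1 → FAULT (evict 2), frames=[5,1]
Step 10: ref 4 → FAULT (evict 5), frames=[4,1]
Step 11: ref 1 → HIT, frames=[4,1]
Step 12: ref 6 → FAULT (evict 4), frames=[6,1]
Step 13: ref 6 → HIT, frames=[6,1]
Step 14: ref 2 → FAULT (evict 1), frames=[6,2]
Total faults: 8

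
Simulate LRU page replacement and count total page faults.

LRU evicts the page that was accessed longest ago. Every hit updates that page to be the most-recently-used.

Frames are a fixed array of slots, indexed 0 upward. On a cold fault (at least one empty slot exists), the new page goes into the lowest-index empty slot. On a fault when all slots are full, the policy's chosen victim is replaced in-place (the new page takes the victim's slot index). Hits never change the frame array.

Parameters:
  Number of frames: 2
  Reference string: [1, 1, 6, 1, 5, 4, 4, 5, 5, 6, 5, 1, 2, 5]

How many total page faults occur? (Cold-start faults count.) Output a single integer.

Answer: 8

Derivation:
Step 0: ref 1 → FAULT, frames=[1,-]
Step 1: ref 1 → HIT, frames=[1,-]
Step 2: ref 6 → FAULT, frames=[1,6]
Step 3: ref 1 → HIT, frames=[1,6]
Step 4: ref 5 → FAULT (evict 6), frames=[1,5]
Step 5: ref 4 → FAULT (evict 1), frames=[4,5]
Step 6: ref 4 → HIT, frames=[4,5]
Step 7: ref 5 → HIT, frames=[4,5]
Step 8: ref 5 → HIT, frames=[4,5]
Step 9: ref 6 → FAULT (evict 4), frames=[6,5]
Step 10: ref 5 → HIT, frames=[6,5]
Step 11: ref 1 → FAULT (evict 6), frames=[1,5]
Step 12: ref 2 → FAULT (evict 5), frames=[1,2]
Step 13: ref 5 → FAULT (evict 1), frames=[5,2]
Total faults: 8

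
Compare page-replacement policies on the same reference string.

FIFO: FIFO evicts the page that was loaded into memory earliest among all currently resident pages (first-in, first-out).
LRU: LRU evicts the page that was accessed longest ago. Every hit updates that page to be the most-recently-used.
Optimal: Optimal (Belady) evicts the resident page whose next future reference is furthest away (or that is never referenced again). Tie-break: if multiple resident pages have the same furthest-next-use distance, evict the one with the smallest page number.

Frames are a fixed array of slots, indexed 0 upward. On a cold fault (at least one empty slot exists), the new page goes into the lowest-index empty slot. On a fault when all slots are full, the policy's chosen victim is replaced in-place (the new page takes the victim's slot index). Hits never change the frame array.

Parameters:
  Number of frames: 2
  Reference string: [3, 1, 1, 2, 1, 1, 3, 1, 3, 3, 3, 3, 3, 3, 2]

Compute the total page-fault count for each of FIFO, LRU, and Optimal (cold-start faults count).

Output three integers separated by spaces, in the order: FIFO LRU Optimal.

Answer: 6 5 5

Derivation:
--- FIFO ---
  step 0: ref 3 -> FAULT, frames=[3,-] (faults so far: 1)
  step 1: ref 1 -> FAULT, frames=[3,1] (faults so far: 2)
  step 2: ref 1 -> HIT, frames=[3,1] (faults so far: 2)
  step 3: ref 2 -> FAULT, evict 3, frames=[2,1] (faults so far: 3)
  step 4: ref 1 -> HIT, frames=[2,1] (faults so far: 3)
  step 5: ref 1 -> HIT, frames=[2,1] (faults so far: 3)
  step 6: ref 3 -> FAULT, evict 1, frames=[2,3] (faults so far: 4)
  step 7: ref 1 -> FAULT, evict 2, frames=[1,3] (faults so far: 5)
  step 8: ref 3 -> HIT, frames=[1,3] (faults so far: 5)
  step 9: ref 3 -> HIT, frames=[1,3] (faults so far: 5)
  step 10: ref 3 -> HIT, frames=[1,3] (faults so far: 5)
  step 11: ref 3 -> HIT, frames=[1,3] (faults so far: 5)
  step 12: ref 3 -> HIT, frames=[1,3] (faults so far: 5)
  step 13: ref 3 -> HIT, frames=[1,3] (faults so far: 5)
  step 14: ref 2 -> FAULT, evict 3, frames=[1,2] (faults so far: 6)
  FIFO total faults: 6
--- LRU ---
  step 0: ref 3 -> FAULT, frames=[3,-] (faults so far: 1)
  step 1: ref 1 -> FAULT, frames=[3,1] (faults so far: 2)
  step 2: ref 1 -> HIT, frames=[3,1] (faults so far: 2)
  step 3: ref 2 -> FAULT, evict 3, frames=[2,1] (faults so far: 3)
  step 4: ref 1 -> HIT, frames=[2,1] (faults so far: 3)
  step 5: ref 1 -> HIT, frames=[2,1] (faults so far: 3)
  step 6: ref 3 -> FAULT, evict 2, frames=[3,1] (faults so far: 4)
  step 7: ref 1 -> HIT, frames=[3,1] (faults so far: 4)
  step 8: ref 3 -> HIT, frames=[3,1] (faults so far: 4)
  step 9: ref 3 -> HIT, frames=[3,1] (faults so far: 4)
  step 10: ref 3 -> HIT, frames=[3,1] (faults so far: 4)
  step 11: ref 3 -> HIT, frames=[3,1] (faults so far: 4)
  step 12: ref 3 -> HIT, frames=[3,1] (faults so far: 4)
  step 13: ref 3 -> HIT, frames=[3,1] (faults so far: 4)
  step 14: ref 2 -> FAULT, evict 1, frames=[3,2] (faults so far: 5)
  LRU total faults: 5
--- Optimal ---
  step 0: ref 3 -> FAULT, frames=[3,-] (faults so far: 1)
  step 1: ref 1 -> FAULT, frames=[3,1] (faults so far: 2)
  step 2: ref 1 -> HIT, frames=[3,1] (faults so far: 2)
  step 3: ref 2 -> FAULT, evict 3, frames=[2,1] (faults so far: 3)
  step 4: ref 1 -> HIT, frames=[2,1] (faults so far: 3)
  step 5: ref 1 -> HIT, frames=[2,1] (faults so far: 3)
  step 6: ref 3 -> FAULT, evict 2, frames=[3,1] (faults so far: 4)
  step 7: ref 1 -> HIT, frames=[3,1] (faults so far: 4)
  step 8: ref 3 -> HIT, frames=[3,1] (faults so far: 4)
  step 9: ref 3 -> HIT, frames=[3,1] (faults so far: 4)
  step 10: ref 3 -> HIT, frames=[3,1] (faults so far: 4)
  step 11: ref 3 -> HIT, frames=[3,1] (faults so far: 4)
  step 12: ref 3 -> HIT, frames=[3,1] (faults so far: 4)
  step 13: ref 3 -> HIT, frames=[3,1] (faults so far: 4)
  step 14: ref 2 -> FAULT, evict 1, frames=[3,2] (faults so far: 5)
  Optimal total faults: 5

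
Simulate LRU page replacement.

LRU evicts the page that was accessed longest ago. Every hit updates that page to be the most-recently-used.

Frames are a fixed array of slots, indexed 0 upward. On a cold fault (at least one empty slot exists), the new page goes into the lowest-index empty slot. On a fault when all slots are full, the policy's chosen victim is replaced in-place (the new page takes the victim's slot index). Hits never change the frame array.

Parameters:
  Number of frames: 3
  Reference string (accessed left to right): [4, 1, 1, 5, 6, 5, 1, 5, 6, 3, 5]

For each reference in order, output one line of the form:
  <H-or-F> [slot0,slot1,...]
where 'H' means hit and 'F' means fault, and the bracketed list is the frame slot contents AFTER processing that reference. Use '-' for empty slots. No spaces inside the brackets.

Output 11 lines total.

F [4,-,-]
F [4,1,-]
H [4,1,-]
F [4,1,5]
F [6,1,5]
H [6,1,5]
H [6,1,5]
H [6,1,5]
H [6,1,5]
F [6,3,5]
H [6,3,5]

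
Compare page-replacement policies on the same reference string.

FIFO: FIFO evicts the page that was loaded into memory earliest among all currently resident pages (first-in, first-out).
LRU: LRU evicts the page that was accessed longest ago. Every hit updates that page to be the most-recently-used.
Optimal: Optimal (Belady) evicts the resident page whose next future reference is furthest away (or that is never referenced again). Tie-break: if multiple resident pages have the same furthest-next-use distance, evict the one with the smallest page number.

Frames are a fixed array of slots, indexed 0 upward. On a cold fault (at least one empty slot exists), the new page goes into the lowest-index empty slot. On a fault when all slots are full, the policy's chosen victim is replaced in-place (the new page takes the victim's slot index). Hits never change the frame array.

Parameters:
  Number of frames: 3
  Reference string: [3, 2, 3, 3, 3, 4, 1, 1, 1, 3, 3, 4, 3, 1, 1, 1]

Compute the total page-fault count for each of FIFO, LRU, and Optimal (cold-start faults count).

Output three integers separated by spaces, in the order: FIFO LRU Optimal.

--- FIFO ---
  step 0: ref 3 -> FAULT, frames=[3,-,-] (faults so far: 1)
  step 1: ref 2 -> FAULT, frames=[3,2,-] (faults so far: 2)
  step 2: ref 3 -> HIT, frames=[3,2,-] (faults so far: 2)
  step 3: ref 3 -> HIT, frames=[3,2,-] (faults so far: 2)
  step 4: ref 3 -> HIT, frames=[3,2,-] (faults so far: 2)
  step 5: ref 4 -> FAULT, frames=[3,2,4] (faults so far: 3)
  step 6: ref 1 -> FAULT, evict 3, frames=[1,2,4] (faults so far: 4)
  step 7: ref 1 -> HIT, frames=[1,2,4] (faults so far: 4)
  step 8: ref 1 -> HIT, frames=[1,2,4] (faults so far: 4)
  step 9: ref 3 -> FAULT, evict 2, frames=[1,3,4] (faults so far: 5)
  step 10: ref 3 -> HIT, frames=[1,3,4] (faults so far: 5)
  step 11: ref 4 -> HIT, frames=[1,3,4] (faults so far: 5)
  step 12: ref 3 -> HIT, frames=[1,3,4] (faults so far: 5)
  step 13: ref 1 -> HIT, frames=[1,3,4] (faults so far: 5)
  step 14: ref 1 -> HIT, frames=[1,3,4] (faults so far: 5)
  step 15: ref 1 -> HIT, frames=[1,3,4] (faults so far: 5)
  FIFO total faults: 5
--- LRU ---
  step 0: ref 3 -> FAULT, frames=[3,-,-] (faults so far: 1)
  step 1: ref 2 -> FAULT, frames=[3,2,-] (faults so far: 2)
  step 2: ref 3 -> HIT, frames=[3,2,-] (faults so far: 2)
  step 3: ref 3 -> HIT, frames=[3,2,-] (faults so far: 2)
  step 4: ref 3 -> HIT, frames=[3,2,-] (faults so far: 2)
  step 5: ref 4 -> FAULT, frames=[3,2,4] (faults so far: 3)
  step 6: ref 1 -> FAULT, evict 2, frames=[3,1,4] (faults so far: 4)
  step 7: ref 1 -> HIT, frames=[3,1,4] (faults so far: 4)
  step 8: ref 1 -> HIT, frames=[3,1,4] (faults so far: 4)
  step 9: ref 3 -> HIT, frames=[3,1,4] (faults so far: 4)
  step 10: ref 3 -> HIT, frames=[3,1,4] (faults so far: 4)
  step 11: ref 4 -> HIT, frames=[3,1,4] (faults so far: 4)
  step 12: ref 3 -> HIT, frames=[3,1,4] (faults so far: 4)
  step 13: ref 1 -> HIT, frames=[3,1,4] (faults so far: 4)
  step 14: ref 1 -> HIT, frames=[3,1,4] (faults so far: 4)
  step 15: ref 1 -> HIT, frames=[3,1,4] (faults so far: 4)
  LRU total faults: 4
--- Optimal ---
  step 0: ref 3 -> FAULT, frames=[3,-,-] (faults so far: 1)
  step 1: ref 2 -> FAULT, frames=[3,2,-] (faults so far: 2)
  step 2: ref 3 -> HIT, frames=[3,2,-] (faults so far: 2)
  step 3: ref 3 -> HIT, frames=[3,2,-] (faults so far: 2)
  step 4: ref 3 -> HIT, frames=[3,2,-] (faults so far: 2)
  step 5: ref 4 -> FAULT, frames=[3,2,4] (faults so far: 3)
  step 6: ref 1 -> FAULT, evict 2, frames=[3,1,4] (faults so far: 4)
  step 7: ref 1 -> HIT, frames=[3,1,4] (faults so far: 4)
  step 8: ref 1 -> HIT, frames=[3,1,4] (faults so far: 4)
  step 9: ref 3 -> HIT, frames=[3,1,4] (faults so far: 4)
  step 10: ref 3 -> HIT, frames=[3,1,4] (faults so far: 4)
  step 11: ref 4 -> HIT, frames=[3,1,4] (faults so far: 4)
  step 12: ref 3 -> HIT, frames=[3,1,4] (faults so far: 4)
  step 13: ref 1 -> HIT, frames=[3,1,4] (faults so far: 4)
  step 14: ref 1 -> HIT, frames=[3,1,4] (faults so far: 4)
  step 15: ref 1 -> HIT, frames=[3,1,4] (faults so far: 4)
  Optimal total faults: 4

Answer: 5 4 4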